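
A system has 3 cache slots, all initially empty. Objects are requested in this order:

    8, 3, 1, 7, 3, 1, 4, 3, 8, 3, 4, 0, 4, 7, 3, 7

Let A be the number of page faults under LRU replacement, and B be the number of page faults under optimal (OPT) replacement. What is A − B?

1

Under LRU: F F F F . . F . F . . F . F F . → 9 faults.
Under OPT: F F F F . . F . F . . F . F . . → 8 faults.
A − B = 9 − 8 = 1.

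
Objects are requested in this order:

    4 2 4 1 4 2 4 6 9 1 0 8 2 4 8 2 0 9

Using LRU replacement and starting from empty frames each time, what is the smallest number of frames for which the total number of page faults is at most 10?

5

f=1: 18 faults
f=2: 15 faults
f=3: 12 faults
f=4: 11 faults
f=5: 10 faults
f=6: 9 faults
f=7: 7 faults
Smallest f with faults ≤ 10 is 5.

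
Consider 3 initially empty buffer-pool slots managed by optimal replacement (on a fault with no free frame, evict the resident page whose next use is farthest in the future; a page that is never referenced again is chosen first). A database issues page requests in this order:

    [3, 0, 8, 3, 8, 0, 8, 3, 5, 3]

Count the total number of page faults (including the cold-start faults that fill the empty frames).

4

3 → miss, frames (3)
0 → miss, frames (3 0)
8 → miss, frames (3 0 8)
3 → hit
8 → hit
0 → hit
8 → hit
3 → hit
5 → miss, evict 8, frames (3 0 5)
3 → hit
Page faults: 4.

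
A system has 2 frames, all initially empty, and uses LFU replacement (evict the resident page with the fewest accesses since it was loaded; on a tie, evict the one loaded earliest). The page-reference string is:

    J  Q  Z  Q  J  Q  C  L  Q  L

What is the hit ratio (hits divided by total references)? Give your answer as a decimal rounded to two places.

0.40

J -> fault, frames [J]
Q -> fault, frames [J, Q]
Z -> fault, evict J, frames [Q, Z]
Q -> hit
J -> fault, evict Z, frames [Q, J]
Q -> hit
C -> fault, evict J, frames [Q, C]
L -> fault, evict C, frames [Q, L]
Q -> hit
L -> hit
Hits: 4 of 10 references → 4/10 = 0.4000.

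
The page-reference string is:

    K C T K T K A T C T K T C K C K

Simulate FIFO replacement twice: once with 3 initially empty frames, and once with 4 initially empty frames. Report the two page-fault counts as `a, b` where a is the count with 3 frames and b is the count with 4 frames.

6, 4

3 frames: F F F . . . F . . . F . F . . . → 6 faults.
4 frames: F F F . . . F . . . . . . . . . → 4 faults.
4 < 6: adding a frame reduced faults, as is typical.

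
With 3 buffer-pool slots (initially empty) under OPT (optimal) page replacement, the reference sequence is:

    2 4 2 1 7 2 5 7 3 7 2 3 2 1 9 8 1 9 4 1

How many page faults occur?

10

2 → miss, frames (2)
4 → miss, frames (2 4)
2 → hit
1 → miss, frames (2 4 1)
7 → miss, evict 4, frames (2 1 7)
2 → hit
5 → miss, evict 1, frames (2 7 5)
7 → hit
3 → miss, evict 5, frames (2 7 3)
7 → hit
2 → hit
3 → hit
2 → hit
1 → miss, evict 3, frames (2 7 1)
9 → miss, evict 7, frames (2 1 9)
8 → miss, evict 2, frames (1 9 8)
1 → hit
9 → hit
4 → miss, evict 8, frames (1 9 4)
1 → hit
Page faults: 10.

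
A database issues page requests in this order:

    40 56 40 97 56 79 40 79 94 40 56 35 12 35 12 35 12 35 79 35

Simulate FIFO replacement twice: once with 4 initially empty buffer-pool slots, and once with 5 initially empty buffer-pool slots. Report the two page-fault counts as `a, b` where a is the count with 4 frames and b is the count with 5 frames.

10, 7

4 frames: F F . F . F . . F F F F F . . . . . F . → 10 faults.
5 frames: F F . F . F . . F . . F F . . . . . . . → 7 faults.
7 < 10: adding a frame reduced faults, as is typical.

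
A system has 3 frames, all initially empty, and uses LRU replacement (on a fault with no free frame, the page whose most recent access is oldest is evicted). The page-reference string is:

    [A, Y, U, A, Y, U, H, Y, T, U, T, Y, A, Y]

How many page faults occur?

7

A → fault, frames (A)
Y → fault, frames (A Y)
U → fault, frames (A Y U)
A → hit
Y → hit
U → hit
H → fault, evict A, frames (Y U H)
Y → hit
T → fault, evict U, frames (H Y T)
U → fault, evict H, frames (Y T U)
T → hit
Y → hit
A → fault, evict U, frames (T Y A)
Y → hit
Page faults: 7.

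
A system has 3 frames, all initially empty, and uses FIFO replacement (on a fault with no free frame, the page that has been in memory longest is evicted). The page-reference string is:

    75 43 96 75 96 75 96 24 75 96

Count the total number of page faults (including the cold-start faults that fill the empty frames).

75: fault, frames (75)
43: fault, frames (75 43)
96: fault, frames (75 43 96)
75: hit
96: hit
75: hit
96: hit
24: fault, evict 75, frames (43 96 24)
75: fault, evict 43, frames (96 24 75)
96: hit
Page faults: 5.

5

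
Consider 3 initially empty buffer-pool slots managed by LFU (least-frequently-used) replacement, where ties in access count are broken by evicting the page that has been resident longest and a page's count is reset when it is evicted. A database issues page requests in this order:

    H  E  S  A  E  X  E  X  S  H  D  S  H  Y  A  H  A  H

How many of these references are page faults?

H -> miss, frames [H]
E -> miss, frames [H, E]
S -> miss, frames [H, E, S]
A -> miss, evict H, frames [E, S, A]
E -> hit
X -> miss, evict S, frames [E, A, X]
E -> hit
X -> hit
S -> miss, evict A, frames [E, X, S]
H -> miss, evict S, frames [E, X, H]
D -> miss, evict H, frames [E, X, D]
S -> miss, evict D, frames [E, X, S]
H -> miss, evict S, frames [E, X, H]
Y -> miss, evict H, frames [E, X, Y]
A -> miss, evict Y, frames [E, X, A]
H -> miss, evict A, frames [E, X, H]
A -> miss, evict H, frames [E, X, A]
H -> miss, evict A, frames [E, X, H]
Page faults: 15.

15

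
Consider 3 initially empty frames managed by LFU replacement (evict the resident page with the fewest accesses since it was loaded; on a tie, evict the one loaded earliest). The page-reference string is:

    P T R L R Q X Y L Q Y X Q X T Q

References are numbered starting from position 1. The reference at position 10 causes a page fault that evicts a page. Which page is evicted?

Y

pos 1: P -> fault, frames (P)
pos 2: T -> fault, frames (P T)
pos 3: R -> fault, frames (P T R)
pos 4: L -> fault, evict P, frames (T R L)
pos 5: R -> hit
pos 6: Q -> fault, evict T, frames (R L Q)
pos 7: X -> fault, evict L, frames (R Q X)
pos 8: Y -> fault, evict Q, frames (R X Y)
pos 9: L -> fault, evict X, frames (R Y L)
pos 10: Q -> fault, evict Y, frames (R L Q)
At position 10, page Y is evicted.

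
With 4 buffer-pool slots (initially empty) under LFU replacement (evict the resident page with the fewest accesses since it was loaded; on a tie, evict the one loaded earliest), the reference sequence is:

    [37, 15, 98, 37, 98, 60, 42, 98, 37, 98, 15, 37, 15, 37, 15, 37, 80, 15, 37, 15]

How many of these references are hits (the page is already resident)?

37 -> fault, frames [37]
15 -> fault, frames [37, 15]
98 -> fault, frames [37, 15, 98]
37 -> hit
98 -> hit
60 -> fault, frames [37, 15, 98, 60]
42 -> fault, evict 15, frames [37, 98, 60, 42]
98 -> hit
37 -> hit
98 -> hit
15 -> fault, evict 60, frames [37, 98, 42, 15]
37 -> hit
15 -> hit
37 -> hit
15 -> hit
37 -> hit
80 -> fault, evict 42, frames [37, 98, 15, 80]
15 -> hit
37 -> hit
15 -> hit
Hits: 13.

13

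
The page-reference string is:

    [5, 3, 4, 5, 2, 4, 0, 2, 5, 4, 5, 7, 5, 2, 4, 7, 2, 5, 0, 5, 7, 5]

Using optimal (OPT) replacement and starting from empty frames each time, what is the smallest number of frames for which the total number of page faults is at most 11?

3

f=1: 22 faults
f=2: 14 faults
f=3: 10 faults
f=4: 7 faults
f=5: 6 faults
f=6: 6 faults
Smallest f with faults ≤ 11 is 3.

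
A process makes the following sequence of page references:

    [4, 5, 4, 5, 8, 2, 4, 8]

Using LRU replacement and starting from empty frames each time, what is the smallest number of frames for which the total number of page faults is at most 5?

3

f=1: 8 faults
f=2: 6 faults
f=3: 5 faults
f=4: 4 faults
Smallest f with faults ≤ 5 is 3.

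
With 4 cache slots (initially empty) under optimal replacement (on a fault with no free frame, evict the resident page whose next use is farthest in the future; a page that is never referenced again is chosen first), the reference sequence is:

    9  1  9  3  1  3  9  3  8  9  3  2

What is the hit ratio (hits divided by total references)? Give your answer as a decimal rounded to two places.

0.58

9 -> fault, frames {9}
1 -> fault, frames {9,1}
9 -> hit
3 -> fault, frames {9,1,3}
1 -> hit
3 -> hit
9 -> hit
3 -> hit
8 -> fault, frames {9,1,3,8}
9 -> hit
3 -> hit
2 -> fault, evict 8, frames {9,1,3,2}
Hits: 7 of 12 references → 7/12 = 0.5833.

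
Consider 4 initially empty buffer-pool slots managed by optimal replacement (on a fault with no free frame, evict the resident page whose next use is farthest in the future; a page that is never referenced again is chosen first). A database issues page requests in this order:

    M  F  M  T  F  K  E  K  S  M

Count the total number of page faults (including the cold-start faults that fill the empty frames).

M: miss, frames {M}
F: miss, frames {M,F}
M: hit
T: miss, frames {M,F,T}
F: hit
K: miss, frames {M,F,T,K}
E: miss, evict T, frames {M,F,K,E}
K: hit
S: miss, evict E, frames {M,F,K,S}
M: hit
Page faults: 6.

6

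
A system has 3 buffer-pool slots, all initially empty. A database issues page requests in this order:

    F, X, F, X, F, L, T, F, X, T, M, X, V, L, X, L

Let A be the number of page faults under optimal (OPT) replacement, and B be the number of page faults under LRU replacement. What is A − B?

-1

Under OPT: F F . . . F F . . . F . F F . . → 7 faults.
Under LRU: F F . . . F F . F . F . F F . . → 8 faults.
A − B = 7 − 8 = -1.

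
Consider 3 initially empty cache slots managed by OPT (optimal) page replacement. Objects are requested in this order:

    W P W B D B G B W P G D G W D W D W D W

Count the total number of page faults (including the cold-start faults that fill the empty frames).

W: miss, frames (W)
P: miss, frames (W P)
W: hit
B: miss, frames (W P B)
D: miss, evict P, frames (W B D)
B: hit
G: miss, evict D, frames (W B G)
B: hit
W: hit
P: miss, evict B, frames (W G P)
G: hit
D: miss, evict P, frames (W G D)
G: hit
W: hit
D: hit
W: hit
D: hit
W: hit
D: hit
W: hit
Page faults: 7.

7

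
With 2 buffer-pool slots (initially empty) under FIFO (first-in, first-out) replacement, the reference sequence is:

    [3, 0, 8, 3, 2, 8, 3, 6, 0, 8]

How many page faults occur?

10

3: fault, frames [3]
0: fault, frames [3, 0]
8: fault, evict 3, frames [0, 8]
3: fault, evict 0, frames [8, 3]
2: fault, evict 8, frames [3, 2]
8: fault, evict 3, frames [2, 8]
3: fault, evict 2, frames [8, 3]
6: fault, evict 8, frames [3, 6]
0: fault, evict 3, frames [6, 0]
8: fault, evict 6, frames [0, 8]
Page faults: 10.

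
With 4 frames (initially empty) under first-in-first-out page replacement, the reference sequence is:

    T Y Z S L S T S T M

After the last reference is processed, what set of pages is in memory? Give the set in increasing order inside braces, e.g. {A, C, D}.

T: miss, frames (T)
Y: miss, frames (T Y)
Z: miss, frames (T Y Z)
S: miss, frames (T Y Z S)
L: miss, evict T, frames (Y Z S L)
S: hit
T: miss, evict Y, frames (Z S L T)
S: hit
T: hit
M: miss, evict Z, frames (S L T M)

{L, M, S, T}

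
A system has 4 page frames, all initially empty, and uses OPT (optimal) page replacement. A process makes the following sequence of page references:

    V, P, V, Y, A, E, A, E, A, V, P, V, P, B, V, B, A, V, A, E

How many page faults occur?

V -> miss, frames (V)
P -> miss, frames (V P)
V -> hit
Y -> miss, frames (V P Y)
A -> miss, frames (V P Y A)
E -> miss, evict Y, frames (V P A E)
A -> hit
E -> hit
A -> hit
V -> hit
P -> hit
V -> hit
P -> hit
B -> miss, evict P, frames (V A E B)
V -> hit
B -> hit
A -> hit
V -> hit
A -> hit
E -> hit
Page faults: 6.

6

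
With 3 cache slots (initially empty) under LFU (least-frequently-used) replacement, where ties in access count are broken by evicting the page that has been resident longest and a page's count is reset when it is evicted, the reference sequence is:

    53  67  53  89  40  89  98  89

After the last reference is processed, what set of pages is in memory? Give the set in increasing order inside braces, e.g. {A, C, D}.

53: miss, frames {53}
67: miss, frames {53,67}
53: hit
89: miss, frames {53,67,89}
40: miss, evict 67, frames {53,89,40}
89: hit
98: miss, evict 40, frames {53,89,98}
89: hit

{53, 89, 98}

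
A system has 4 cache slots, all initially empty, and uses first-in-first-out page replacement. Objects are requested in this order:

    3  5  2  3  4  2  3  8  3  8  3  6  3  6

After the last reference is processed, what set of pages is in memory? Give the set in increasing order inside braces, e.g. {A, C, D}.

3 → fault, frames {3}
5 → fault, frames {3,5}
2 → fault, frames {3,5,2}
3 → hit
4 → fault, frames {3,5,2,4}
2 → hit
3 → hit
8 → fault, evict 3, frames {5,2,4,8}
3 → fault, evict 5, frames {2,4,8,3}
8 → hit
3 → hit
6 → fault, evict 2, frames {4,8,3,6}
3 → hit
6 → hit

{3, 4, 6, 8}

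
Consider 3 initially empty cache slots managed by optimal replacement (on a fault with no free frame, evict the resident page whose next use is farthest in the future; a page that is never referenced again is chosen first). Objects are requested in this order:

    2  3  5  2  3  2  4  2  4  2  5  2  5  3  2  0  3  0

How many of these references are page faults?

6

2 → miss, frames [2]
3 → miss, frames [2, 3]
5 → miss, frames [2, 3, 5]
2 → hit
3 → hit
2 → hit
4 → miss, evict 3, frames [2, 5, 4]
2 → hit
4 → hit
2 → hit
5 → hit
2 → hit
5 → hit
3 → miss, evict 4, frames [2, 5, 3]
2 → hit
0 → miss, evict 5, frames [2, 3, 0]
3 → hit
0 → hit
Page faults: 6.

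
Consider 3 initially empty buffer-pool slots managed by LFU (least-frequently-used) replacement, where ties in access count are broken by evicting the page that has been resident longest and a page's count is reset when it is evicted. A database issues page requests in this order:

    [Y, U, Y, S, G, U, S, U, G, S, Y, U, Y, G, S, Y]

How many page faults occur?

10

Y -> miss, frames (Y)
U -> miss, frames (Y U)
Y -> hit
S -> miss, frames (Y U S)
G -> miss, evict U, frames (Y S G)
U -> miss, evict S, frames (Y G U)
S -> miss, evict G, frames (Y U S)
U -> hit
G -> miss, evict S, frames (Y U G)
S -> miss, evict G, frames (Y U S)
Y -> hit
U -> hit
Y -> hit
G -> miss, evict S, frames (Y U G)
S -> miss, evict G, frames (Y U S)
Y -> hit
Page faults: 10.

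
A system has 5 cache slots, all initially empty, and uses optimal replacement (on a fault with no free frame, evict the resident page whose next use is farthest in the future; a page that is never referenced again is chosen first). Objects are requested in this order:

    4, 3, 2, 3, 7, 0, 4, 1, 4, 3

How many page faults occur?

4 -> fault, frames {4}
3 -> fault, frames {4,3}
2 -> fault, frames {4,3,2}
3 -> hit
7 -> fault, frames {4,3,2,7}
0 -> fault, frames {4,3,2,7,0}
4 -> hit
1 -> fault, evict 0, frames {4,3,2,7,1}
4 -> hit
3 -> hit
Page faults: 6.

6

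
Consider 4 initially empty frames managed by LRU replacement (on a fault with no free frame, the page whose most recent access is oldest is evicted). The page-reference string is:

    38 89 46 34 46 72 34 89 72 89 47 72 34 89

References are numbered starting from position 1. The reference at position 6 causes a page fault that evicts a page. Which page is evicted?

38

pos 1: 38 → fault, frames [38]
pos 2: 89 → fault, frames [38, 89]
pos 3: 46 → fault, frames [38, 89, 46]
pos 4: 34 → fault, frames [38, 89, 46, 34]
pos 5: 46 → hit
pos 6: 72 → fault, evict 38, frames [89, 34, 46, 72]
At position 6, page 38 is evicted.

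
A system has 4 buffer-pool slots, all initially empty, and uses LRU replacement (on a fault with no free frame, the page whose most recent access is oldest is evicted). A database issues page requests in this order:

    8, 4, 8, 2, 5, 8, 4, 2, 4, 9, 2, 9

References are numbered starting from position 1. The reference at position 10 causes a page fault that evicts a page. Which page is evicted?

pos 1: 8 → miss, frames (8)
pos 2: 4 → miss, frames (8 4)
pos 3: 8 → hit
pos 4: 2 → miss, frames (4 8 2)
pos 5: 5 → miss, frames (4 8 2 5)
pos 6: 8 → hit
pos 7: 4 → hit
pos 8: 2 → hit
pos 9: 4 → hit
pos 10: 9 → miss, evict 5, frames (8 2 4 9)
At position 10, page 5 is evicted.

5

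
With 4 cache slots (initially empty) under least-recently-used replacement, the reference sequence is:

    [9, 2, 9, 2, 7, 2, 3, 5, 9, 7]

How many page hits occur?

9: miss, frames {9}
2: miss, frames {9,2}
9: hit
2: hit
7: miss, frames {9,2,7}
2: hit
3: miss, frames {9,7,2,3}
5: miss, evict 9, frames {7,2,3,5}
9: miss, evict 7, frames {2,3,5,9}
7: miss, evict 2, frames {3,5,9,7}
Hits: 3.

3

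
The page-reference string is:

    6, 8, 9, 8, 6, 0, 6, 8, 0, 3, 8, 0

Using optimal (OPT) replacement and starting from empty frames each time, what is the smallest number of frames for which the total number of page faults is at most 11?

f=1: 12 faults
f=2: 8 faults
f=3: 5 faults
f=4: 5 faults
f=5: 5 faults
Smallest f with faults ≤ 11 is 2.

2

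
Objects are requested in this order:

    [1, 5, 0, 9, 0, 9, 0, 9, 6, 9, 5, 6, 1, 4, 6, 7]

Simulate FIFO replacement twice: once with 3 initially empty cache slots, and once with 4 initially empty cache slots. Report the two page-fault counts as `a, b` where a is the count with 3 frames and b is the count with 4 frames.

3 frames: F F F F . . . . F . F . F F F F → 10 faults.
4 frames: F F F F . . . . F . . . F F . F → 8 faults.
8 < 10: adding a frame reduced faults, as is typical.

10, 8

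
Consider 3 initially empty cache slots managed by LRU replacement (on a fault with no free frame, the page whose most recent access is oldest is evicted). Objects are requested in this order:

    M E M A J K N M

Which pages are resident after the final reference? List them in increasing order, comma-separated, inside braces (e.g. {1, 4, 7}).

{K, M, N}

M -> fault, frames (M)
E -> fault, frames (M E)
M -> hit
A -> fault, frames (E M A)
J -> fault, evict E, frames (M A J)
K -> fault, evict M, frames (A J K)
N -> fault, evict A, frames (J K N)
M -> fault, evict J, frames (K N M)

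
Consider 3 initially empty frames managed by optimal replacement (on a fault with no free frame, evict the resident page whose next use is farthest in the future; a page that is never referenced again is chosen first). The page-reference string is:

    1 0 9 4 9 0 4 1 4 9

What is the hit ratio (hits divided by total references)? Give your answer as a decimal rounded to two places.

0.50

1 -> miss, frames {1}
0 -> miss, frames {1,0}
9 -> miss, frames {1,0,9}
4 -> miss, evict 1, frames {0,9,4}
9 -> hit
0 -> hit
4 -> hit
1 -> miss, evict 0, frames {9,4,1}
4 -> hit
9 -> hit
Hits: 5 of 10 references → 5/10 = 0.5000.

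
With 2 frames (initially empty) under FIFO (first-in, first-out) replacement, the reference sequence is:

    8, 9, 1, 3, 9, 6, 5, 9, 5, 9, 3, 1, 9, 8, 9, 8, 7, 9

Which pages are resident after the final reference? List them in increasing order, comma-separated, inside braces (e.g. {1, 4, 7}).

8 → fault, frames [8]
9 → fault, frames [8, 9]
1 → fault, evict 8, frames [9, 1]
3 → fault, evict 9, frames [1, 3]
9 → fault, evict 1, frames [3, 9]
6 → fault, evict 3, frames [9, 6]
5 → fault, evict 9, frames [6, 5]
9 → fault, evict 6, frames [5, 9]
5 → hit
9 → hit
3 → fault, evict 5, frames [9, 3]
1 → fault, evict 9, frames [3, 1]
9 → fault, evict 3, frames [1, 9]
8 → fault, evict 1, frames [9, 8]
9 → hit
8 → hit
7 → fault, evict 9, frames [8, 7]
9 → fault, evict 8, frames [7, 9]

{7, 9}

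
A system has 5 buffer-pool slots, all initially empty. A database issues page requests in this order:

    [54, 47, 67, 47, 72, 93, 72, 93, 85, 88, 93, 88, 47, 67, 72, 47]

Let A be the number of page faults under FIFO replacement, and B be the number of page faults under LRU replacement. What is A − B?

Under FIFO: F F F . F F . . F F . . F F F . → 10 faults.
Under LRU: F F F . F F . . F F . . . F F . → 9 faults.
A − B = 10 − 9 = 1.

1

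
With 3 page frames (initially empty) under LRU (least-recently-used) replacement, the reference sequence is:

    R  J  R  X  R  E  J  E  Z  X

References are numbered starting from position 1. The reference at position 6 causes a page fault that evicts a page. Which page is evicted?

pos 1: R -> miss, frames (R)
pos 2: J -> miss, frames (R J)
pos 3: R -> hit
pos 4: X -> miss, frames (J R X)
pos 5: R -> hit
pos 6: E -> miss, evict J, frames (X R E)
At position 6, page J is evicted.

J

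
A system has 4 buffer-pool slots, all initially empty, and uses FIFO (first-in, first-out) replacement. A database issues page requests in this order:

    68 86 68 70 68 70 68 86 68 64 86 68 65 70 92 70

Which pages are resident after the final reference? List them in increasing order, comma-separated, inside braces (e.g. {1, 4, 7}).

68: miss, frames [68]
86: miss, frames [68, 86]
68: hit
70: miss, frames [68, 86, 70]
68: hit
70: hit
68: hit
86: hit
68: hit
64: miss, frames [68, 86, 70, 64]
86: hit
68: hit
65: miss, evict 68, frames [86, 70, 64, 65]
70: hit
92: miss, evict 86, frames [70, 64, 65, 92]
70: hit

{64, 65, 70, 92}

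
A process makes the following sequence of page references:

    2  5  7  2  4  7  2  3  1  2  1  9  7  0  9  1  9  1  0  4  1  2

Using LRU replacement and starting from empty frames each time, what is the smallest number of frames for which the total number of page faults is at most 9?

f=1: 22 faults
f=2: 19 faults
f=3: 12 faults
f=4: 11 faults
f=5: 10 faults
f=6: 9 faults
f=7: 8 faults
f=8: 8 faults
Smallest f with faults ≤ 9 is 6.

6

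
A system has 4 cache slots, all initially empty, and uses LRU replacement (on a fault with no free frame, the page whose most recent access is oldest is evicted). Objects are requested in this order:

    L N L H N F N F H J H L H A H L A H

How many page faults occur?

L: miss, frames (L)
N: miss, frames (L N)
L: hit
H: miss, frames (N L H)
N: hit
F: miss, frames (L H N F)
N: hit
F: hit
H: hit
J: miss, evict L, frames (N F H J)
H: hit
L: miss, evict N, frames (F J H L)
H: hit
A: miss, evict F, frames (J L H A)
H: hit
L: hit
A: hit
H: hit
Page faults: 7.

7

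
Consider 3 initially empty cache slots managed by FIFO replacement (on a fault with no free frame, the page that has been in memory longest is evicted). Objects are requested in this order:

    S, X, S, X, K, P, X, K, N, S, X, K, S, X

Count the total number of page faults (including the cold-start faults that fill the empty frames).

S -> miss, frames [S]
X -> miss, frames [S, X]
S -> hit
X -> hit
K -> miss, frames [S, X, K]
P -> miss, evict S, frames [X, K, P]
X -> hit
K -> hit
N -> miss, evict X, frames [K, P, N]
S -> miss, evict K, frames [P, N, S]
X -> miss, evict P, frames [N, S, X]
K -> miss, evict N, frames [S, X, K]
S -> hit
X -> hit
Page faults: 8.

8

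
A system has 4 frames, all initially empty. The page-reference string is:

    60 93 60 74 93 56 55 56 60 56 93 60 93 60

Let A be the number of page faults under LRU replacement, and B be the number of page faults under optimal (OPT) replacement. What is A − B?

1

Under LRU: F F . F . F F . F . . . . . → 6 faults.
Under OPT: F F . F . F F . . . . . . . → 5 faults.
A − B = 6 − 5 = 1.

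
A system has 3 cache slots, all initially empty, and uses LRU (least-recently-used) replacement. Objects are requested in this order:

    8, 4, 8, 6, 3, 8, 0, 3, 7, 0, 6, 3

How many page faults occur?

8 -> fault, frames [8]
4 -> fault, frames [8, 4]
8 -> hit
6 -> fault, frames [4, 8, 6]
3 -> fault, evict 4, frames [8, 6, 3]
8 -> hit
0 -> fault, evict 6, frames [3, 8, 0]
3 -> hit
7 -> fault, evict 8, frames [0, 3, 7]
0 -> hit
6 -> fault, evict 3, frames [7, 0, 6]
3 -> fault, evict 7, frames [0, 6, 3]
Page faults: 8.

8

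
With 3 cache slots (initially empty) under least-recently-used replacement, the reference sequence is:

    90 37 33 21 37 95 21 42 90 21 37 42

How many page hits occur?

3

90 -> fault, frames (90)
37 -> fault, frames (90 37)
33 -> fault, frames (90 37 33)
21 -> fault, evict 90, frames (37 33 21)
37 -> hit
95 -> fault, evict 33, frames (21 37 95)
21 -> hit
42 -> fault, evict 37, frames (95 21 42)
90 -> fault, evict 95, frames (21 42 90)
21 -> hit
37 -> fault, evict 42, frames (90 21 37)
42 -> fault, evict 90, frames (21 37 42)
Hits: 3.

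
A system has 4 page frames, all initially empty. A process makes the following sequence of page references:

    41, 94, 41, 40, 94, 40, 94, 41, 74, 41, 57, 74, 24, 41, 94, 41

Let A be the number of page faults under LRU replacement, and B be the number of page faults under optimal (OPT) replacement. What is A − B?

Under LRU: F F . F . . . . F . F . F . F . → 7 faults.
Under OPT: F F . F . . . . F . F . F . . . → 6 faults.
A − B = 7 − 6 = 1.

1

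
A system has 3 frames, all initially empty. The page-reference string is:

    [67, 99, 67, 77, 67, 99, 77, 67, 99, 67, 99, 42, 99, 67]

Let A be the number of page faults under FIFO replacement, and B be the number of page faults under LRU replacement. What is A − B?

1

Under FIFO: F F . F . . . . . . . F . F → 5 faults.
Under LRU: F F . F . . . . . . . F . . → 4 faults.
A − B = 5 − 4 = 1.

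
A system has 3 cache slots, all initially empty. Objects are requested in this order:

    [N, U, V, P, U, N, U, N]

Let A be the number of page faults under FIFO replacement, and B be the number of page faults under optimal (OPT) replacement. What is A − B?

2

Under FIFO: F F F F . F F . → 6 faults.
Under OPT: F F F F . . . . → 4 faults.
A − B = 6 − 4 = 2.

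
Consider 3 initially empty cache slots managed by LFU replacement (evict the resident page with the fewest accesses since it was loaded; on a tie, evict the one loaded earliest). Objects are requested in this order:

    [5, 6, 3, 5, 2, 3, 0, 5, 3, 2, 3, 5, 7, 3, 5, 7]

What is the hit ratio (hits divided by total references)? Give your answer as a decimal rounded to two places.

5 → miss, frames (5)
6 → miss, frames (5 6)
3 → miss, frames (5 6 3)
5 → hit
2 → miss, evict 6, frames (5 3 2)
3 → hit
0 → miss, evict 2, frames (5 3 0)
5 → hit
3 → hit
2 → miss, evict 0, frames (5 3 2)
3 → hit
5 → hit
7 → miss, evict 2, frames (5 3 7)
3 → hit
5 → hit
7 → hit
Hits: 9 of 16 references → 9/16 = 0.5625.

0.56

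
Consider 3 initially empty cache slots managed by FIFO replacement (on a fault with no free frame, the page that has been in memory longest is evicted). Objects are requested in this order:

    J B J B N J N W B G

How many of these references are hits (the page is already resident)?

J -> fault, frames [J]
B -> fault, frames [J, B]
J -> hit
B -> hit
N -> fault, frames [J, B, N]
J -> hit
N -> hit
W -> fault, evict J, frames [B, N, W]
B -> hit
G -> fault, evict B, frames [N, W, G]
Hits: 5.

5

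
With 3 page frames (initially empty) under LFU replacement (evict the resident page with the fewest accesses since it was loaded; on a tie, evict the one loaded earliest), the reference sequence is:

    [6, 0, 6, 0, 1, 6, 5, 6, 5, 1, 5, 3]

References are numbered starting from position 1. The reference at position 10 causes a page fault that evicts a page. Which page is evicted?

0

pos 1: 6: miss, frames [6]
pos 2: 0: miss, frames [6, 0]
pos 3: 6: hit
pos 4: 0: hit
pos 5: 1: miss, frames [6, 0, 1]
pos 6: 6: hit
pos 7: 5: miss, evict 1, frames [6, 0, 5]
pos 8: 6: hit
pos 9: 5: hit
pos 10: 1: miss, evict 0, frames [6, 5, 1]
At position 10, page 0 is evicted.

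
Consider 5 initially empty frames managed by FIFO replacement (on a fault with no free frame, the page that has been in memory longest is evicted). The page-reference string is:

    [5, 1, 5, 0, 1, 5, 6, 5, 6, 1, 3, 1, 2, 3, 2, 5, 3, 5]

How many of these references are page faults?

7

5 → fault, frames [5]
1 → fault, frames [5, 1]
5 → hit
0 → fault, frames [5, 1, 0]
1 → hit
5 → hit
6 → fault, frames [5, 1, 0, 6]
5 → hit
6 → hit
1 → hit
3 → fault, frames [5, 1, 0, 6, 3]
1 → hit
2 → fault, evict 5, frames [1, 0, 6, 3, 2]
3 → hit
2 → hit
5 → fault, evict 1, frames [0, 6, 3, 2, 5]
3 → hit
5 → hit
Page faults: 7.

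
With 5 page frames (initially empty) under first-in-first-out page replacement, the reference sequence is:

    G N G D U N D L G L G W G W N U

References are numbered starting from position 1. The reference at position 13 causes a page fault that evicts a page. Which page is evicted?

pos 1: G: miss, frames (G)
pos 2: N: miss, frames (G N)
pos 3: G: hit
pos 4: D: miss, frames (G N D)
pos 5: U: miss, frames (G N D U)
pos 6: N: hit
pos 7: D: hit
pos 8: L: miss, frames (G N D U L)
pos 9: G: hit
pos 10: L: hit
pos 11: G: hit
pos 12: W: miss, evict G, frames (N D U L W)
pos 13: G: miss, evict N, frames (D U L W G)
At position 13, page N is evicted.

N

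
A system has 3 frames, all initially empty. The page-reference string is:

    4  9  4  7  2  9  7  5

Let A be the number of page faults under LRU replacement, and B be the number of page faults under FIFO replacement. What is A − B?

Under LRU: F F . F F F . F → 6 faults.
Under FIFO: F F . F F . . F → 5 faults.
A − B = 6 − 5 = 1.

1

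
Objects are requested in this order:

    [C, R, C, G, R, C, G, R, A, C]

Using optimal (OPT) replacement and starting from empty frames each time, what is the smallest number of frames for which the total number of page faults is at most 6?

f=1: 10 faults
f=2: 6 faults
f=3: 4 faults
f=4: 4 faults
Smallest f with faults ≤ 6 is 2.

2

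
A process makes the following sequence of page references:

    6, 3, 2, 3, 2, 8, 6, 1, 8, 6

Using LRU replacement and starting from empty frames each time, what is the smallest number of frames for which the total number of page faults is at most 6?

3

f=1: 10 faults
f=2: 8 faults
f=3: 6 faults
f=4: 5 faults
f=5: 5 faults
Smallest f with faults ≤ 6 is 3.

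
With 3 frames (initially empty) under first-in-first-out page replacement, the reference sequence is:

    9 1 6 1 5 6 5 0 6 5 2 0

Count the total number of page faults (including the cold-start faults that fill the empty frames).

9 → miss, frames (9)
1 → miss, frames (9 1)
6 → miss, frames (9 1 6)
1 → hit
5 → miss, evict 9, frames (1 6 5)
6 → hit
5 → hit
0 → miss, evict 1, frames (6 5 0)
6 → hit
5 → hit
2 → miss, evict 6, frames (5 0 2)
0 → hit
Page faults: 6.

6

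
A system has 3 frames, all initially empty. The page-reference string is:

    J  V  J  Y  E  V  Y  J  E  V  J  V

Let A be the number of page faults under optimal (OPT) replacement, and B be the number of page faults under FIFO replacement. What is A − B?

-1

Under OPT: F F . F F . . F . . . . → 5 faults.
Under FIFO: F F . F F . . F . F . . → 6 faults.
A − B = 5 − 6 = -1.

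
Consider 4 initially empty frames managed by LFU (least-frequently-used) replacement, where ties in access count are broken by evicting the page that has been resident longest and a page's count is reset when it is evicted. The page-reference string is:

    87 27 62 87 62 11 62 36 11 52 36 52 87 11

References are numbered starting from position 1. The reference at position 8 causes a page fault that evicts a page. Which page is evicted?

27

pos 1: 87: fault, frames {87}
pos 2: 27: fault, frames {87,27}
pos 3: 62: fault, frames {87,27,62}
pos 4: 87: hit
pos 5: 62: hit
pos 6: 11: fault, frames {87,27,62,11}
pos 7: 62: hit
pos 8: 36: fault, evict 27, frames {87,62,11,36}
At position 8, page 27 is evicted.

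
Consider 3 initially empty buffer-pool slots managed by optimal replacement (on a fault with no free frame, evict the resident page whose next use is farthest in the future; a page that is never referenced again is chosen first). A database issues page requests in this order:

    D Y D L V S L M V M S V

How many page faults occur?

6

D -> miss, frames (D)
Y -> miss, frames (D Y)
D -> hit
L -> miss, frames (D Y L)
V -> miss, evict Y, frames (D L V)
S -> miss, evict D, frames (L V S)
L -> hit
M -> miss, evict L, frames (V S M)
V -> hit
M -> hit
S -> hit
V -> hit
Page faults: 6.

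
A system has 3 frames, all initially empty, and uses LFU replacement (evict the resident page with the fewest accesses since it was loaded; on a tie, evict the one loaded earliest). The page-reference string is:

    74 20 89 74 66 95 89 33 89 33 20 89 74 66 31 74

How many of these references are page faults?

12

74 → fault, frames [74]
20 → fault, frames [74, 20]
89 → fault, frames [74, 20, 89]
74 → hit
66 → fault, evict 20, frames [74, 89, 66]
95 → fault, evict 89, frames [74, 66, 95]
89 → fault, evict 66, frames [74, 95, 89]
33 → fault, evict 95, frames [74, 89, 33]
89 → hit
33 → hit
20 → fault, evict 74, frames [89, 33, 20]
89 → hit
74 → fault, evict 20, frames [89, 33, 74]
66 → fault, evict 74, frames [89, 33, 66]
31 → fault, evict 66, frames [89, 33, 31]
74 → fault, evict 31, frames [89, 33, 74]
Page faults: 12.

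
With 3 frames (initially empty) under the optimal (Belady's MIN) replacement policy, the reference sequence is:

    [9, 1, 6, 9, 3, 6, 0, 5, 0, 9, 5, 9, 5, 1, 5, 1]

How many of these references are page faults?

9 -> fault, frames [9]
1 -> fault, frames [9, 1]
6 -> fault, frames [9, 1, 6]
9 -> hit
3 -> fault, evict 1, frames [9, 6, 3]
6 -> hit
0 -> fault, evict 3, frames [9, 6, 0]
5 -> fault, evict 6, frames [9, 0, 5]
0 -> hit
9 -> hit
5 -> hit
9 -> hit
5 -> hit
1 -> fault, evict 0, frames [9, 5, 1]
5 -> hit
1 -> hit
Page faults: 7.

7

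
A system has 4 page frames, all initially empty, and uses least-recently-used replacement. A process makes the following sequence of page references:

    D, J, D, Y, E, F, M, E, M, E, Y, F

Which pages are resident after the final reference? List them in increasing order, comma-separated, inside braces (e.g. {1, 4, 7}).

D: miss, frames (D)
J: miss, frames (D J)
D: hit
Y: miss, frames (J D Y)
E: miss, frames (J D Y E)
F: miss, evict J, frames (D Y E F)
M: miss, evict D, frames (Y E F M)
E: hit
M: hit
E: hit
Y: hit
F: hit

{E, F, M, Y}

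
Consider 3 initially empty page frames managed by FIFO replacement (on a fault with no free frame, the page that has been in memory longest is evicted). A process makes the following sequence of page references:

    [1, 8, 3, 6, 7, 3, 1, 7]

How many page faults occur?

6

1 -> miss, frames {1}
8 -> miss, frames {1,8}
3 -> miss, frames {1,8,3}
6 -> miss, evict 1, frames {8,3,6}
7 -> miss, evict 8, frames {3,6,7}
3 -> hit
1 -> miss, evict 3, frames {6,7,1}
7 -> hit
Page faults: 6.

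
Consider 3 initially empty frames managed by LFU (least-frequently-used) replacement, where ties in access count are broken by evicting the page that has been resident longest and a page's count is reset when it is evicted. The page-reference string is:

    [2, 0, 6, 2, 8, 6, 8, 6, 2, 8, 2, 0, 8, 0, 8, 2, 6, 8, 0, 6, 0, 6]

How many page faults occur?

2: fault, frames [2]
0: fault, frames [2, 0]
6: fault, frames [2, 0, 6]
2: hit
8: fault, evict 0, frames [2, 6, 8]
6: hit
8: hit
6: hit
2: hit
8: hit
2: hit
0: fault, evict 6, frames [2, 8, 0]
8: hit
0: hit
8: hit
2: hit
6: fault, evict 0, frames [2, 8, 6]
8: hit
0: fault, evict 6, frames [2, 8, 0]
6: fault, evict 0, frames [2, 8, 6]
0: fault, evict 6, frames [2, 8, 0]
6: fault, evict 0, frames [2, 8, 6]
Page faults: 10.

10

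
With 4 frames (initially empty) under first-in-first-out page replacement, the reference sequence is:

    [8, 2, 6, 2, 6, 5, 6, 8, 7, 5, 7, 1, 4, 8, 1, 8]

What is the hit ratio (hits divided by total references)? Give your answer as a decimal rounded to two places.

0.50

8 → miss, frames [8]
2 → miss, frames [8, 2]
6 → miss, frames [8, 2, 6]
2 → hit
6 → hit
5 → miss, frames [8, 2, 6, 5]
6 → hit
8 → hit
7 → miss, evict 8, frames [2, 6, 5, 7]
5 → hit
7 → hit
1 → miss, evict 2, frames [6, 5, 7, 1]
4 → miss, evict 6, frames [5, 7, 1, 4]
8 → miss, evict 5, frames [7, 1, 4, 8]
1 → hit
8 → hit
Hits: 8 of 16 references → 8/16 = 0.5000.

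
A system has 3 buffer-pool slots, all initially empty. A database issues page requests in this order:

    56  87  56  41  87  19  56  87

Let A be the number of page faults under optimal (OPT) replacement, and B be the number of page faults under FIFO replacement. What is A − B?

-2

Under OPT: F F . F . F . . → 4 faults.
Under FIFO: F F . F . F F F → 6 faults.
A − B = 4 − 6 = -2.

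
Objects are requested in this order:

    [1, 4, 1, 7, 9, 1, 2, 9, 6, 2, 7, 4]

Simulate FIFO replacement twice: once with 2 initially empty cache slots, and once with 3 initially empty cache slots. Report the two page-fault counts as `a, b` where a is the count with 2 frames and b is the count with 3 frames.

2 frames: F F . F F F F F F F F F → 11 faults.
3 frames: F F . F F F F . F . F F → 9 faults.
9 < 11: adding a frame reduced faults, as is typical.

11, 9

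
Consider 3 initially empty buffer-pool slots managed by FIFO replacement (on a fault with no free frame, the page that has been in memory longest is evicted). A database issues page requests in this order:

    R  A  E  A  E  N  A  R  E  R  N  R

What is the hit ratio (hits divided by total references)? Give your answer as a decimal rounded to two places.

0.58

R → miss, frames {R}
A → miss, frames {R,A}
E → miss, frames {R,A,E}
A → hit
E → hit
N → miss, evict R, frames {A,E,N}
A → hit
R → miss, evict A, frames {E,N,R}
E → hit
R → hit
N → hit
R → hit
Hits: 7 of 12 references → 7/12 = 0.5833.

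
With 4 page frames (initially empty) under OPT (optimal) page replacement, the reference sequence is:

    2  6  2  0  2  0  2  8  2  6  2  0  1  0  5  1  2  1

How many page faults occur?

6

2 → miss, frames {2}
6 → miss, frames {2,6}
2 → hit
0 → miss, frames {2,6,0}
2 → hit
0 → hit
2 → hit
8 → miss, frames {2,6,0,8}
2 → hit
6 → hit
2 → hit
0 → hit
1 → miss, evict 8, frames {2,6,0,1}
0 → hit
5 → miss, evict 0, frames {2,6,1,5}
1 → hit
2 → hit
1 → hit
Page faults: 6.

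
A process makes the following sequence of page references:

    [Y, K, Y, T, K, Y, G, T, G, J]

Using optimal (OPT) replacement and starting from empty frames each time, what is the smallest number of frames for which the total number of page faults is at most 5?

f=1: 10 faults
f=2: 6 faults
f=3: 5 faults
f=4: 5 faults
f=5: 5 faults
Smallest f with faults ≤ 5 is 3.

3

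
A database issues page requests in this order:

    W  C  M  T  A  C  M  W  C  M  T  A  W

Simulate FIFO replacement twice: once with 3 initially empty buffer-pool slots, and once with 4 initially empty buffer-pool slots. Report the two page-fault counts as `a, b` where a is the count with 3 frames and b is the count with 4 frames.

3 frames: F F F F F F F F . . F F . → 10 faults.
4 frames: F F F F F . . F F F F F F → 11 faults.
11 > 10: adding a frame increased faults — Belady's anomaly.

10, 11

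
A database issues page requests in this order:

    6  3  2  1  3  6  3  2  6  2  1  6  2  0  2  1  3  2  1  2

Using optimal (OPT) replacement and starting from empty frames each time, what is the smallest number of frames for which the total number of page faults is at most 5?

f=1: 20 faults
f=2: 12 faults
f=3: 7 faults
f=4: 5 faults
f=5: 5 faults
Smallest f with faults ≤ 5 is 4.

4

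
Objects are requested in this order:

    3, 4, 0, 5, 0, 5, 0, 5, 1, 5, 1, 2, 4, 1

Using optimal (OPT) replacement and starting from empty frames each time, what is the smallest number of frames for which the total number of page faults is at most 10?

f=1: 14 faults
f=2: 7 faults
f=3: 6 faults
f=4: 6 faults
f=5: 6 faults
f=6: 6 faults
Smallest f with faults ≤ 10 is 2.

2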